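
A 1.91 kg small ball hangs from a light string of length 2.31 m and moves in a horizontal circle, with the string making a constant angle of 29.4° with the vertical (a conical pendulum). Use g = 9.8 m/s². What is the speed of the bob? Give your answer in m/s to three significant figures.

The radius of the circle is r = L sinθ = 2.31 × sin 29.4° = 1.134 m.
Horizontally T sinθ = mv²/r and vertically T cosθ = mg, so tanθ = v²/(rg).
v = √(r g tanθ) = √(1.134 × 9.8 × 0.5635) = √6.262 = 2.502 m/s.

2.50 m/s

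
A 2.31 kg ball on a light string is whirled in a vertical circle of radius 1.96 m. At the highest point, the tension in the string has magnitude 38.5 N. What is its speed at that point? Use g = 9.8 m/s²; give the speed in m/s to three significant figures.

At the top, T + mg = mv²/r, so v = √(r(T/m + g)) = √(1.96 × (38.5/2.31 + 9.8)) = √(1.96 × 26.47) = √51.87 = 7.202 m/s.

7.20 m/s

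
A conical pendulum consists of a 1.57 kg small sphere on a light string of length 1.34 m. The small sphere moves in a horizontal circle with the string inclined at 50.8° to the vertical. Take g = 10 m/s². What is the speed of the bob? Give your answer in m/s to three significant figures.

The radius of the circle is r = L sinθ = 1.34 × sin 50.8° = 1.038 m.
Horizontally T sinθ = mv²/r and vertically T cosθ = mg, so tanθ = v²/(rg).
v = √(r g tanθ) = √(1.038 × 10.0 × 1.226) = √12.73 = 3.568 m/s.

3.57 m/s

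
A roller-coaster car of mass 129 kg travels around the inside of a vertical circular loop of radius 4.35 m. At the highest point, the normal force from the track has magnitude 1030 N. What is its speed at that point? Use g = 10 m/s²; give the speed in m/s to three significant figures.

At the top, N + mg = mv²/r, so v = √(r(N/m + g)) = √(4.35 × (1030/129 + 10.0)) = √(4.35 × 17.98) = √78.23 = 8.845 m/s.

8.84 m/s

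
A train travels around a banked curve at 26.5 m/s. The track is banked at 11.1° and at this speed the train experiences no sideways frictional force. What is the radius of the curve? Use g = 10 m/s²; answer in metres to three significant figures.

Frictionless banking: tanθ = v²/(rg), so r = v²/(g tanθ).
r = (26.5)²/(10.0 × tan 11.1°) = 702.2/(10.0 × 0.1962) = 702.2/1.962 = 357.9 m.

358 m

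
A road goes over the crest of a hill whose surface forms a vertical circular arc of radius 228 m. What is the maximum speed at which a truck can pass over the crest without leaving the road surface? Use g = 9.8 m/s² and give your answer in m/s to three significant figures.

At the crest the centre of the circle is below the truck, so the net downward (centripetal) force is mg − N = mv²/r.
The truck leaves the road when N → 0, giving v_max = √(g r) = √(9.8 × 228) = 47.27 m/s.

47.3 m/s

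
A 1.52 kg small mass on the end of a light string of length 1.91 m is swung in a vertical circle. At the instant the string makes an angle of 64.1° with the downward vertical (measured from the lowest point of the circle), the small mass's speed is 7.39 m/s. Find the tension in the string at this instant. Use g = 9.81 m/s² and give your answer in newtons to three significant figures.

Take the radial direction toward the centre of the circle as positive. The component of the weight along the string toward the centre is −mg cos φ (φ measured from the bottom), so Newton's second law along the string gives T − mg cos φ = m v²/r.
cos 64.1° = 0.4368, so T = m(v²/r + g cos φ) = 1.52 × ((7.39)²/1.91 + 9.81 × 0.4368) = 1.52 × (28.59 + (4.285)) = 1.52 × 32.88 = 49.97 N.

50.0 N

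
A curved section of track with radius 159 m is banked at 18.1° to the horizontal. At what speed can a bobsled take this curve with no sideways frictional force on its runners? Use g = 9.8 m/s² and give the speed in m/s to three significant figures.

22.6 m/s

On a frictionless banked curve, N sinθ = mv²/r and N cosθ = mg, so tanθ = v²/(rg).
v = √(r g tanθ) = √(159 × 9.8 × tan 18.1°) = √(159 × 9.8 × 0.3269) = √509.3 = 22.57 m/s.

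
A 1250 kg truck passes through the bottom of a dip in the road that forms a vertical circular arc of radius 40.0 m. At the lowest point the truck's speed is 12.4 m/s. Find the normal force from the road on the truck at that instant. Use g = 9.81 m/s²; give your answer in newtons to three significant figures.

17100 N

At the lowest point, N points up (toward the centre) and the weight mg points down (away from the centre), so the net inward force is N − mg = mv²/r.
N = m(v²/r + g) = 1250 × ((12.4)²/40.0 + 9.81) = 1250 × (3.844 + 9.81) = 1250 × 13.65 = 17070 N.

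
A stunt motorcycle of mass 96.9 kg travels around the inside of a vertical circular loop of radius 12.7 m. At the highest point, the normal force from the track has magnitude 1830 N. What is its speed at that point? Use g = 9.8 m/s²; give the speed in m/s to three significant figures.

19.1 m/s

At the top, N + mg = mv²/r, so v = √(r(N/m + g)) = √(12.7 × (1830/96.9 + 9.8)) = √(12.7 × 28.69) = √364.3 = 19.09 m/s.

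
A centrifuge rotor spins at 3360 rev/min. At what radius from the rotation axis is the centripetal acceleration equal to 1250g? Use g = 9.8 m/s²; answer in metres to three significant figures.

0.0989 m

ω = 3360 rev/min × 2π/60 = 351.9 rad/s.
a_c = ω²r = 1250g ⇒ r = 1250 × 9.8 / (351.9)² = 12250/123800 = 0.09895 m.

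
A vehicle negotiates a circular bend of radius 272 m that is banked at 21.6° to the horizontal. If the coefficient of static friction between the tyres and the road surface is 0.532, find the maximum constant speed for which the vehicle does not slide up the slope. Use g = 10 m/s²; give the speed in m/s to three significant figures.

At the maximum speed, friction acts down the slope at its limiting value f = μN. Radially (horizontal, toward centre): N sinθ + μN cosθ = mv²/r. Vertically: N cosθ − μN sinθ = mg.
Dividing: v² = r g (sinθ + μcosθ)/(cosθ − μsinθ).
sinθ + μcosθ = 0.3681 + 0.532×0.9298 = 0.8628; cosθ − μsinθ = 0.9298 − 0.532×0.3681 = 0.7339.
v² = 272 × 10.0 × 0.8628/0.7339 = 3197 m²/s², so v = 56.55 m/s.

56.5 m/s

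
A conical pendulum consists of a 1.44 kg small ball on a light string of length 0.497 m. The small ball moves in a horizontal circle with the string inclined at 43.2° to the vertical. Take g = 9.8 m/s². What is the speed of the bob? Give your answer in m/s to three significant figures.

1.77 m/s

The radius of the circle is r = L sinθ = 0.497 × sin 43.2° = 0.3402 m.
Horizontally T sinθ = mv²/r and vertically T cosθ = mg, so tanθ = v²/(rg).
v = √(r g tanθ) = √(0.3402 × 9.8 × 0.9391) = √3.131 = 1.769 m/s.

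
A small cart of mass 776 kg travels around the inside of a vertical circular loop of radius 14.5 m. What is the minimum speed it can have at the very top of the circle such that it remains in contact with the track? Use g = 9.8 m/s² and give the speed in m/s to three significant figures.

11.9 m/s

At the highest point the centre is directly below, so both the weight and N act inward: N + mg = mv²/r.
At minimum speed N → 0, so mg = mv_min²/r ⇒ v_min = √(g r) = √(9.8 × 14.5) = 11.92 m/s.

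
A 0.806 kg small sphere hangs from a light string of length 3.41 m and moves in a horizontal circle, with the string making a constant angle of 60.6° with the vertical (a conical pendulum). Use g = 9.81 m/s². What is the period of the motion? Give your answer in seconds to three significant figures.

r = L sinθ = 2.971 m. From T sinθ = mω²r and T cosθ = mg: tanθ = ω²r/g, so ω² = g tanθ / r = g/(L cosθ).
ω = √(g/(L cosθ)) = √(9.81/(3.41 × 0.4909)) = √5.860 = 2.421 rad/s.
Period = 2π/ω = 2.595 s.

2.60 s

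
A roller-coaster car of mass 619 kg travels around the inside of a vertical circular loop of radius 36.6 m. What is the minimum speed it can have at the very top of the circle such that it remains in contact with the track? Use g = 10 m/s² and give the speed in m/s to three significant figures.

At the highest point the centre is directly below, so both the weight and N act inward: N + mg = mv²/r.
At minimum speed N → 0, so mg = mv_min²/r ⇒ v_min = √(g r) = √(10.0 × 36.6) = 19.13 m/s.

19.1 m/s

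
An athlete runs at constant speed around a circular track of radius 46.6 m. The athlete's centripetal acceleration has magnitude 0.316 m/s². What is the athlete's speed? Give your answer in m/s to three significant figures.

a_c = v²/r ⇒ v = √(a_c · r) = √(0.316 × 46.6) = √14.73 = 3.837 m/s.

3.84 m/s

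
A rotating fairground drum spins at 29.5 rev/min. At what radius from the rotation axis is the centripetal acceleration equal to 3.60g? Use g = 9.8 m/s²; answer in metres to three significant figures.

3.70 m

ω = 29.5 rev/min × 2π/60 = 3.089 rad/s.
a_c = ω²r = 3.60g ⇒ r = 3.60 × 9.8 / (3.089)² = 35.28/9.543 = 3.697 m.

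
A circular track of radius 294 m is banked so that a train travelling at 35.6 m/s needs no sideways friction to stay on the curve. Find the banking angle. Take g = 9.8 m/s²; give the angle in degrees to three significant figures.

23.7°

For a frictionless banked turn: horizontally N sinθ = mv²/r and vertically N cosθ = mg.
Dividing: tanθ = v²/(r g) = (35.6)²/(294 × 9.8) = 1267/2881 = 0.4399.
θ = arctan(0.4399) = 23.74°.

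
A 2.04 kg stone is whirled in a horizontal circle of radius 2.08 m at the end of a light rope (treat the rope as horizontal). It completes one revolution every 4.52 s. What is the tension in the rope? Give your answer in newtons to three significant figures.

8.20 N

v = 2πr/T = 2π × 2.08/4.52 = 2.891 m/s.
The tension is the only horizontal force, so it supplies the full centripetal force: T = m v²/r = 2.04 × (2.891)²/2.08 = 2.04 × 8.360/2.08 = 8.199 N.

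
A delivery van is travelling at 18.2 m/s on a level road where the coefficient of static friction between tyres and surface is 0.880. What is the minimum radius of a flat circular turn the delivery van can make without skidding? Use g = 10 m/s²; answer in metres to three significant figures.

At the limit, μ_s m g = m v²/r, so r_min = v²/(μ_s g) = (18.2)²/(0.880 × 10.0) = 331.2/8.800 = 37.64 m.

37.6 m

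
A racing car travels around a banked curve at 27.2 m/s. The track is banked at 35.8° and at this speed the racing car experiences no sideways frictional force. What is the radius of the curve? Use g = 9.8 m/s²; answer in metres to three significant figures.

105 m

Frictionless banking: tanθ = v²/(rg), so r = v²/(g tanθ).
r = (27.2)²/(9.8 × tan 35.8°) = 739.8/(9.8 × 0.7212) = 739.8/7.068 = 104.7 m.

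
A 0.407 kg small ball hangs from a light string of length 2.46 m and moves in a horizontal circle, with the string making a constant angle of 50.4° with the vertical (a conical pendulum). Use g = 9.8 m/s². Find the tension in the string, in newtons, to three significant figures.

6.26 N

Vertically the bob has no acceleration, so T cosθ = mg.
T = mg/cosθ = 0.407 × 9.8 / cos 50.4° = 3.989/0.6374 = 6.257 N.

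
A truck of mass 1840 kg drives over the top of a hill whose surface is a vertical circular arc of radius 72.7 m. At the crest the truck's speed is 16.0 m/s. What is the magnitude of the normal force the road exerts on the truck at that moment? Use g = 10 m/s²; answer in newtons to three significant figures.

11900 N

At the crest the centripetal acceleration points downward (toward the centre of the arc), so mg − N = mv²/r.
N = m(g − v²/r) = 1840 × (10.0 − (16.0)²/72.7) = 1840 × (10.0 − 3.521) = 1840 × 6.479 = 11920 N.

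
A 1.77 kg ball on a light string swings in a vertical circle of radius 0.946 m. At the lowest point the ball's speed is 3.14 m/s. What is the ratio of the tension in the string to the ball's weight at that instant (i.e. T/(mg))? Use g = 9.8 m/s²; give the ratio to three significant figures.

At the bottom, T − mg = mv²/r, so T = m(v²/r + g) and T/(mg) = v²/(rg) + 1 = (3.14)²/(0.946 × 9.8) + 1 = 1.064 + 1 = 2.064.

2.06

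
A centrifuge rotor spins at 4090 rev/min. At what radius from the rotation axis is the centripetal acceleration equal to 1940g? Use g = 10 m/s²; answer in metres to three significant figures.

ω = 4090 rev/min × 2π/60 = 428.3 rad/s.
a_c = ω²r = 1940g ⇒ r = 1940 × 10.0 / (428.3)² = 19400/183400 = 0.1058 m.

0.106 m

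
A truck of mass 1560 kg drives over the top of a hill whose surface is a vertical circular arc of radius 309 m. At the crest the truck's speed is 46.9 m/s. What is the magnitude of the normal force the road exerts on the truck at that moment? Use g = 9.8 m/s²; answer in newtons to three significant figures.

At the crest the centripetal acceleration points downward (toward the centre of the arc), so mg − N = mv²/r.
N = m(g − v²/r) = 1560 × (9.8 − (46.9)²/309) = 1560 × (9.8 − 7.118) = 1560 × 2.682 = 4183 N.

4180 N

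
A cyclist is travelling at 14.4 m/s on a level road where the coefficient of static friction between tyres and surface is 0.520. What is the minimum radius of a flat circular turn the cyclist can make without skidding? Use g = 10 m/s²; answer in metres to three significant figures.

39.9 m

At the limit, μ_s m g = m v²/r, so r_min = v²/(μ_s g) = (14.4)²/(0.520 × 10.0) = 207.4/5.200 = 39.88 m.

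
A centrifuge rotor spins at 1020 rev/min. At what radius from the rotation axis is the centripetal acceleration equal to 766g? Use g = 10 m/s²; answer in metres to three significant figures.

0.671 m

ω = 1020 rev/min × 2π/60 = 106.8 rad/s.
a_c = ω²r = 766g ⇒ r = 766 × 10.0 / (106.8)² = 7660/11410 = 0.6714 m.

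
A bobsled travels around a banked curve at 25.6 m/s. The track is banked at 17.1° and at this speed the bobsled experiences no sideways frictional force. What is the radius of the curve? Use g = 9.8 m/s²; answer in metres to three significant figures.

Frictionless banking: tanθ = v²/(rg), so r = v²/(g tanθ).
r = (25.6)²/(9.8 × tan 17.1°) = 655.4/(9.8 × 0.3076) = 655.4/3.015 = 217.4 m.

217 m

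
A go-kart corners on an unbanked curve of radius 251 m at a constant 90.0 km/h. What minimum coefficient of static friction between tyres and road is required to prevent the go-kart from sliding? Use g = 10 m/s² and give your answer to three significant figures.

0.249

v = 90.0/3.6 = 25.00 m/s.
Friction provides the centripetal force: μ_s m g = m v²/r, so μ_s = v²/(g r) = (25.00)²/(10.0 × 251) = 625.0/2510 = 0.2490.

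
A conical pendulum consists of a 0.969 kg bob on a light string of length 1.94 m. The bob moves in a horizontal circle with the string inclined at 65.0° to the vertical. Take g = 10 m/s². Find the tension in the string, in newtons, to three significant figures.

Vertically the bob has no acceleration, so T cosθ = mg.
T = mg/cosθ = 0.969 × 10.0 / cos 65.0° = 9.690/0.4226 = 22.93 N.

22.9 N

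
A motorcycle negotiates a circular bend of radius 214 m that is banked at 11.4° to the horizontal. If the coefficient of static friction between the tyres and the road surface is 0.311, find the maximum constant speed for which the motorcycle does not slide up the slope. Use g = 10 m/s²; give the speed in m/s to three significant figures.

At the maximum speed, friction acts down the slope at its limiting value f = μN. Radially (horizontal, toward centre): N sinθ + μN cosθ = mv²/r. Vertically: N cosθ − μN sinθ = mg.
Dividing: v² = r g (sinθ + μcosθ)/(cosθ − μsinθ).
sinθ + μcosθ = 0.1977 + 0.311×0.9803 = 0.5025; cosθ − μsinθ = 0.9803 − 0.311×0.1977 = 0.9188.
v² = 214 × 10.0 × 0.5025/0.9188 = 1170 m²/s², so v = 34.21 m/s.

34.2 m/s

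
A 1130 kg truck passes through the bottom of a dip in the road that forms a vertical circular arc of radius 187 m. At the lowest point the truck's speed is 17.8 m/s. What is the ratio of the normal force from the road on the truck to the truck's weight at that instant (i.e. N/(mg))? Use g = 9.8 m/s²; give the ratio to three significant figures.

1.17

At the bottom, N − mg = mv²/r, so N = m(v²/r + g) and N/(mg) = v²/(rg) + 1 = (17.8)²/(187 × 9.8) + 1 = 0.1729 + 1 = 1.173.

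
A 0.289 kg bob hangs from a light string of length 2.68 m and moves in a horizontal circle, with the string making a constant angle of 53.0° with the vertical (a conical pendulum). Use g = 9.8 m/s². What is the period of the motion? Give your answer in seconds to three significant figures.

r = L sinθ = 2.140 m. From T sinθ = mω²r and T cosθ = mg: tanθ = ω²r/g, so ω² = g tanθ / r = g/(L cosθ).
ω = √(g/(L cosθ)) = √(9.8/(2.68 × 0.6018)) = √6.076 = 2.465 rad/s.
Period = 2π/ω = 2.549 s.

2.55 s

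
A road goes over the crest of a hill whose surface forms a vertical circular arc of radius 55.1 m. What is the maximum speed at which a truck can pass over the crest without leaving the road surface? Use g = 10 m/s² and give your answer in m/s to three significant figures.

23.5 m/s

At the crest the centre of the circle is below the truck, so the net downward (centripetal) force is mg − N = mv²/r.
The truck leaves the road when N → 0, giving v_max = √(g r) = √(10.0 × 55.1) = 23.47 m/s.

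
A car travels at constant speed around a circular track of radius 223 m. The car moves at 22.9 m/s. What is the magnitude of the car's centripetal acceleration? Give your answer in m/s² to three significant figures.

2.35 m/s²

a_c = v²/r = (22.90)²/223 = 524.4/223 = 2.352 m/s².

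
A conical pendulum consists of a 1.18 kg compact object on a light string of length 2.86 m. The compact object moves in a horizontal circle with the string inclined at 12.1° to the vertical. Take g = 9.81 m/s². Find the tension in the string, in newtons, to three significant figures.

Vertically the bob has no acceleration, so T cosθ = mg.
T = mg/cosθ = 1.18 × 9.81 / cos 12.1° = 11.58/0.9778 = 11.84 N.

11.8 N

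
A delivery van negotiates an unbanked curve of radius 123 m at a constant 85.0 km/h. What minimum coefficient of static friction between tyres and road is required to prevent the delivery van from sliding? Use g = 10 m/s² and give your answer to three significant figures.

v = 85.0/3.6 = 23.61 m/s.
Friction provides the centripetal force: μ_s m g = m v²/r, so μ_s = v²/(g r) = (23.61)²/(10.0 × 123) = 557.5/1230 = 0.4532.

0.453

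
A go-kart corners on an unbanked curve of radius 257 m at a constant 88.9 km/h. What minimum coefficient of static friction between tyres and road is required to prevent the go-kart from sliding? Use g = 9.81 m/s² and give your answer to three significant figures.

0.242

v = 88.9/3.6 = 24.69 m/s.
Friction provides the centripetal force: μ_s m g = m v²/r, so μ_s = v²/(g r) = (24.69)²/(9.81 × 257) = 609.8/2521 = 0.2419.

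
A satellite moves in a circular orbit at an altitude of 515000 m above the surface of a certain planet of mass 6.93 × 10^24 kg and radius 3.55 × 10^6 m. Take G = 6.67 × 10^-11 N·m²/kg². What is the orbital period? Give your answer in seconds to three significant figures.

r = R + h = 3.55 × 10^6 + 515000 = 4.065 × 10^6 m. Gravity provides the centripetal force: G M m / r² = m v² / r ⇒ v = √(GM/r) = 10660 m/s.
T = 2πr/v = 2π × 4.065 × 10^6 / 10660 = 2395 s.

2400 s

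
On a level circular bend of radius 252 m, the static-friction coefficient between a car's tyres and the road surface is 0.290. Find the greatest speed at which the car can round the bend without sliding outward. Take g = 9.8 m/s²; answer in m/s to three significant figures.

On a flat curve, static friction is the only horizontal force, so it must supply the full centripetal force: μ_s m g = m v²/r.
Mass cancels: v_max = √(μ_s g r) = √(0.290 × 9.8 × 252) = √716.2 = 26.76 m/s.

26.8 m/s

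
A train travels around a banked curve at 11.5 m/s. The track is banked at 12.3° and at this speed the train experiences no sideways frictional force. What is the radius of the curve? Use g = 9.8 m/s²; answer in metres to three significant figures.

Frictionless banking: tanθ = v²/(rg), so r = v²/(g tanθ).
r = (11.5)²/(9.8 × tan 12.3°) = 132.2/(9.8 × 0.2180) = 132.2/2.137 = 61.89 m.

61.9 m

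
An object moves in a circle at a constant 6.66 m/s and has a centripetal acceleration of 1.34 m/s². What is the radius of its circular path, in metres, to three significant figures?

a_c = v²/r ⇒ r = v²/a_c = (6.66)²/1.34 = 44.36/1.34 = 33.10 m.

33.1 m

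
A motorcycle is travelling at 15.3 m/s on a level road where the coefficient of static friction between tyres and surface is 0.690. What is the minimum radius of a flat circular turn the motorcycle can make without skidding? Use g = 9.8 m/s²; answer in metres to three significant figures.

At the limit, μ_s m g = m v²/r, so r_min = v²/(μ_s g) = (15.3)²/(0.690 × 9.8) = 234.1/6.762 = 34.62 m.

34.6 m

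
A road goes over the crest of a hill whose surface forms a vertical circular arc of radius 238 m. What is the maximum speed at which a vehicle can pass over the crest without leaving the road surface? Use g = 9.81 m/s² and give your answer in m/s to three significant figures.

At the crest the centre of the circle is below the vehicle, so the net downward (centripetal) force is mg − N = mv²/r.
The vehicle leaves the road when N → 0, giving v_max = √(g r) = √(9.81 × 238) = 48.32 m/s.

48.3 m/s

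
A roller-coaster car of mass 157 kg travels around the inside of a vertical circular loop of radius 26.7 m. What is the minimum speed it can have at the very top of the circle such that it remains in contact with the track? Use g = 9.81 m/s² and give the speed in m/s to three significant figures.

16.2 m/s

At the top, both weight mg and N point toward the centre: N + mg = mv²/r.
At minimum speed N → 0, so mg = mv_min²/r ⇒ v_min = √(g r) = √(9.81 × 26.7) = 16.18 m/s.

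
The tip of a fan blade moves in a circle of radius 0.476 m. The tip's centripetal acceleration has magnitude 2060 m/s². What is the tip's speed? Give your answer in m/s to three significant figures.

31.3 m/s

a_c = v²/r ⇒ v = √(a_c · r) = √(2060 × 0.476) = √980.6 = 31.31 m/s.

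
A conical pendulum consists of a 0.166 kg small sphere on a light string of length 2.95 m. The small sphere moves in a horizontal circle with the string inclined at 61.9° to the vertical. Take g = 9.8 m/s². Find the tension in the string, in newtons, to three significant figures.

Vertically the bob has no acceleration, so T cosθ = mg.
T = mg/cosθ = 0.166 × 9.8 / cos 61.9° = 1.627/0.4710 = 3.454 N.

3.45 N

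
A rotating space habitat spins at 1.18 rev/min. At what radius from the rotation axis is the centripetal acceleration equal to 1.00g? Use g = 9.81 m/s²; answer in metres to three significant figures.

642 m

ω = 1.18 rev/min × 2π/60 = 0.1236 rad/s.
a_c = ω²r = 1.00g ⇒ r = 1.00 × 9.81 / (0.1236)² = 9.810/0.01527 = 642.5 m.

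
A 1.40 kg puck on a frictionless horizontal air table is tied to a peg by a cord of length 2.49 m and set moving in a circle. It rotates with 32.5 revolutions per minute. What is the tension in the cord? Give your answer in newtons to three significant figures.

40.4 N

ω = 32.5 rev/min × 2π/60 = 3.403 rad/s, so v = ωr = 3.403 × 2.49 = 8.474 m/s.
The tension is the only horizontal force, so it supplies the full centripetal force: T = m v²/r = 1.40 × (8.474)²/2.49 = 1.40 × 71.82/2.49 = 40.38 N.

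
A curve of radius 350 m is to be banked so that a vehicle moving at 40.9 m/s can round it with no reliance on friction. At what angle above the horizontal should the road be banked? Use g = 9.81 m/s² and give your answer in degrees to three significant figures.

26.0°

With no friction, the horizontal component of the normal force provides the centripetal force: N sinθ = mv²/r, while N cosθ = mg vertically.
Dividing: tanθ = v²/(r g) = (40.9)²/(350 × 9.81) = 1673/3434 = 0.4872.
θ = arctan(0.4872) = 25.98°.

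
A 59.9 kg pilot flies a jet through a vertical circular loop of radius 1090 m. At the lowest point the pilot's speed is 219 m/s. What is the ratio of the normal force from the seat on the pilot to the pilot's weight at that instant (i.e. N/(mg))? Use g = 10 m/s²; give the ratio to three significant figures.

At the bottom, N − mg = mv²/r, so N = m(v²/r + g) and N/(mg) = v²/(rg) + 1 = (219)²/(1090 × 10.0) + 1 = 4.400 + 1 = 5.400.

5.40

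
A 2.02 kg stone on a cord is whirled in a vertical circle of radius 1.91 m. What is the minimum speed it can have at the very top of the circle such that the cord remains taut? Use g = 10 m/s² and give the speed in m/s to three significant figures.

4.37 m/s

At the top, both weight mg and T point toward the centre: T + mg = mv²/r.
At minimum speed T → 0, so mg = mv_min²/r ⇒ v_min = √(g r) = √(10.0 × 1.91) = 4.370 m/s.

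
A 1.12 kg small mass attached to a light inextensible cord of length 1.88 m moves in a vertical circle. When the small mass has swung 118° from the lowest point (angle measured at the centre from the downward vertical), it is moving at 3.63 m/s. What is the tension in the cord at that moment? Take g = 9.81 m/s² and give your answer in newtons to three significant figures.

Take the radial direction toward the centre of the circle as positive. The component of the weight along the string toward the centre is −mg cos φ (φ measured from the bottom), so Newton's second law along the string gives T − mg cos φ = m v²/r.
cos 118° = -0.4695, so T = m(v²/r + g cos φ) = 1.12 × ((3.63)²/1.88 + 9.81 × -0.4695) = 1.12 × (7.009 + (-4.606)) = 1.12 × 2.403 = 2.692 N.

2.69 N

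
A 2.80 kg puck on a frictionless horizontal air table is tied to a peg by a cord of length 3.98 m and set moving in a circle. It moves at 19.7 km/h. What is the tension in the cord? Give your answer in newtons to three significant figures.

21.1 N

v = 19.7 km/h = 19.7/3.6 = 5.472 m/s.
The tension is the only horizontal force, so it supplies the full centripetal force: T = m v²/r = 2.80 × (5.472)²/3.98 = 2.80 × 29.95/3.98 = 21.07 N.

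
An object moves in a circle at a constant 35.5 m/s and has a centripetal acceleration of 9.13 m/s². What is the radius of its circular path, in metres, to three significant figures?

a_c = v²/r ⇒ r = v²/a_c = (35.5)²/9.13 = 1260/9.13 = 138.0 m.

138 m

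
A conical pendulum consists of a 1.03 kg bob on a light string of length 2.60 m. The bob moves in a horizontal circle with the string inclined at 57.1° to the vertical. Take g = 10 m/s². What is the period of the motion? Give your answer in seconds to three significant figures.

r = L sinθ = 2.183 m. From T sinθ = mω²r and T cosθ = mg: tanθ = ω²r/g, so ω² = g tanθ / r = g/(L cosθ).
ω = √(g/(L cosθ)) = √(10.0/(2.60 × 0.5432)) = √7.081 = 2.661 rad/s.
Period = 2π/ω = 2.361 s.

2.36 s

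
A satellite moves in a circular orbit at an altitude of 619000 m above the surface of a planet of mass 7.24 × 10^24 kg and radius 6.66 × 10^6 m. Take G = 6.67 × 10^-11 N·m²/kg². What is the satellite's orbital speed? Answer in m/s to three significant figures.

Orbital radius r = R + h = 6.66 × 10^6 + 619000 = 7.279 × 10^6 m.
Gravity supplies the centripetal force: G M m / r² = m v² / r, so v = √(GM/r).
v = √(6.67 × 10^-11 × 7.24 × 10^24 / 7.279 × 10^6) = √(6.634 × 10^7) = 8145 m/s.

8150 m/s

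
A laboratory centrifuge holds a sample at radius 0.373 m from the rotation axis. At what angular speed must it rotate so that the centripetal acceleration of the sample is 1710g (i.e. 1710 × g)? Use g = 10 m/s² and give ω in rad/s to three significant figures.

214 rad/s

Centripetal acceleration a_c = ω²r. Setting ω²r = 1710g:
ω = √(1710g / r) = √(1710 × 10.0 / 0.373) = √45840 = 214.1 rad/s.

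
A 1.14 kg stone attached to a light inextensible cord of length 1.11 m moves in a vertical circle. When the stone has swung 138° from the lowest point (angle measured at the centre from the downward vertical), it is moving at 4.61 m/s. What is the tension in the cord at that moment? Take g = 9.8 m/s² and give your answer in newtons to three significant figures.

Take the radial direction toward the centre of the circle as positive. The component of the weight along the string toward the centre is −mg cos φ (φ measured from the bottom), so Newton's second law along the string gives T − mg cos φ = m v²/r.
cos 138° = -0.7431, so T = m(v²/r + g cos φ) = 1.14 × ((4.61)²/1.11 + 9.8 × -0.7431) = 1.14 × (19.15 + (-7.283)) = 1.14 × 11.86 = 13.52 N.

13.5 N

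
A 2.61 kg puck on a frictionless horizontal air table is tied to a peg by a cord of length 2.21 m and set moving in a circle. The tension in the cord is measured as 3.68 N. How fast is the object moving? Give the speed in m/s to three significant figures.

T = m v²/r ⇒ v = √(T r / m) = √(3.68 × 2.21 / 2.61) = √3.116 = 1.765 m/s.

1.77 m/s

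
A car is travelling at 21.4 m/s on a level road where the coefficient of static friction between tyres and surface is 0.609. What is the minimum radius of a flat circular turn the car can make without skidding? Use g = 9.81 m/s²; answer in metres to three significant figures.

At the limit, μ_s m g = m v²/r, so r_min = v²/(μ_s g) = (21.4)²/(0.609 × 9.81) = 458.0/5.974 = 76.66 m.

76.7 m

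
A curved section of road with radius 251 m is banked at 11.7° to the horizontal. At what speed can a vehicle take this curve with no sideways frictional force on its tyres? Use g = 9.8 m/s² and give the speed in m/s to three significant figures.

On a frictionless banked curve, N sinθ = mv²/r and N cosθ = mg, so tanθ = v²/(rg).
v = √(r g tanθ) = √(251 × 9.8 × tan 11.7°) = √(251 × 9.8 × 0.2071) = √509.4 = 22.57 m/s.

22.6 m/s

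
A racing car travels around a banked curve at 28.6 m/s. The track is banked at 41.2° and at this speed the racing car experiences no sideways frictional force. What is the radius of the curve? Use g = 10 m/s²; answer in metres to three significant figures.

Frictionless banking: tanθ = v²/(rg), so r = v²/(g tanθ).
r = (28.6)²/(10.0 × tan 41.2°) = 818.0/(10.0 × 0.8754) = 818.0/8.754 = 93.43 m.

93.4 m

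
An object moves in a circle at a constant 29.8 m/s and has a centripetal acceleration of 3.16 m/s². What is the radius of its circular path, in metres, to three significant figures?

a_c = v²/r ⇒ r = v²/a_c = (29.8)²/3.16 = 888.0/3.16 = 281.0 m.

281 m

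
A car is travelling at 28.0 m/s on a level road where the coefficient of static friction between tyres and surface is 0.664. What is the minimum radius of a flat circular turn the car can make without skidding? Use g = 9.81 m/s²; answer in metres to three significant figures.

120 m

At the limit, μ_s m g = m v²/r, so r_min = v²/(μ_s g) = (28.0)²/(0.664 × 9.81) = 784.0/6.514 = 120.4 m.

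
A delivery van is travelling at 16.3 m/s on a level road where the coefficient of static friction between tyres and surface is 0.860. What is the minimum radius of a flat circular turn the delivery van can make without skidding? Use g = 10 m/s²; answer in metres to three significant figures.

At the limit, μ_s m g = m v²/r, so r_min = v²/(μ_s g) = (16.3)²/(0.860 × 10.0) = 265.7/8.600 = 30.89 m.

30.9 m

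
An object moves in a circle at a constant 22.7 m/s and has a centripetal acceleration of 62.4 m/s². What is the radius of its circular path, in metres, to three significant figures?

a_c = v²/r ⇒ r = v²/a_c = (22.7)²/62.4 = 515.3/62.4 = 8.258 m.

8.26 m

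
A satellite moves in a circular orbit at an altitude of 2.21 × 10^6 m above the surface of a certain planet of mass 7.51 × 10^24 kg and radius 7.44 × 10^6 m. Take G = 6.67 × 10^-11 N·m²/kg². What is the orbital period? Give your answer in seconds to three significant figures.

r = R + h = 7.44 × 10^6 + 2.21 × 10^6 = 9.650 × 10^6 m. Gravity provides the centripetal force: G M m / r² = m v² / r ⇒ v = √(GM/r) = 7205 m/s.
T = 2πr/v = 2π × 9.650 × 10^6 / 7205 = 8416 s.

8420 s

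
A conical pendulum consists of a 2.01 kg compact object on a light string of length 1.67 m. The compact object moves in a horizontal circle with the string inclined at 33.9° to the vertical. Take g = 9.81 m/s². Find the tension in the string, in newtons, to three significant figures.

Vertically the bob has no acceleration, so T cosθ = mg.
T = mg/cosθ = 2.01 × 9.81 / cos 33.9° = 19.72/0.8300 = 23.76 N.

23.8 N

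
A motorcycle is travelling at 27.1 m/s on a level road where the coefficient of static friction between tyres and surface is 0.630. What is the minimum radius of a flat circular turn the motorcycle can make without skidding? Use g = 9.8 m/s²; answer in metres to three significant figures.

119 m

At the limit, μ_s m g = m v²/r, so r_min = v²/(μ_s g) = (27.1)²/(0.630 × 9.8) = 734.4/6.174 = 119.0 m.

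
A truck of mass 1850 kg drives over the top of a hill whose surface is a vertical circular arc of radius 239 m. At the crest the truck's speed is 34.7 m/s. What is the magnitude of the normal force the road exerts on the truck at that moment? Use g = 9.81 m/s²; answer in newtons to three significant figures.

At the crest the centripetal acceleration points downward (toward the centre of the arc), so mg − N = mv²/r.
N = m(g − v²/r) = 1850 × (9.81 − (34.7)²/239) = 1850 × (9.81 − 5.038) = 1850 × 4.772 = 8828 N.

8830 N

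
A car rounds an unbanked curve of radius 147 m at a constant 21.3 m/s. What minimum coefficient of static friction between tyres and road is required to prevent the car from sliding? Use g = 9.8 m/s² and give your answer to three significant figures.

Friction provides the centripetal force: μ_s m g = m v²/r, so μ_s = v²/(g r) = (21.30)²/(9.8 × 147) = 453.7/1441 = 0.3149.

0.315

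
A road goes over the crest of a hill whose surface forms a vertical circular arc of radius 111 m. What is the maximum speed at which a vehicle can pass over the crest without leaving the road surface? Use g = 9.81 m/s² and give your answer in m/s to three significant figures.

33.0 m/s

At the crest the centre of the circle is below the vehicle, so the net downward (centripetal) force is mg − N = mv²/r.
The vehicle leaves the road when N → 0, giving v_max = √(g r) = √(9.81 × 111) = 33.00 m/s.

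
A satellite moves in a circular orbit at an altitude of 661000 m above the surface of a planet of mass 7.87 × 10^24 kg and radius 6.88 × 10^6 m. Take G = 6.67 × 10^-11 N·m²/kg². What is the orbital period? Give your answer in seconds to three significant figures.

r = R + h = 6.88 × 10^6 + 661000 = 7.541 × 10^6 m. Gravity provides the centripetal force: G M m / r² = m v² / r ⇒ v = √(GM/r) = 8343 m/s.
T = 2πr/v = 2π × 7.541 × 10^6 / 8343 = 5679 s.

5680 s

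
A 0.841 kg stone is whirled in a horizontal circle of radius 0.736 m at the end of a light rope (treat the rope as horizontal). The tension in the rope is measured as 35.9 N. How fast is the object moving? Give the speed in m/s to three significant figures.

5.61 m/s

T = m v²/r ⇒ v = √(T r / m) = √(35.9 × 0.736 / 0.841) = √31.42 = 5.605 m/s.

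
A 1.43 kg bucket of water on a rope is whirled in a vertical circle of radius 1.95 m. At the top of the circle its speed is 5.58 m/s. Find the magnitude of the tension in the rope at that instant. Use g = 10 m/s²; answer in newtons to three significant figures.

8.53 N

At the top, both T and the weight mg point inward (toward the centre), so T + mg = mv²/r.
T = m(v²/r − g) = 1.43 × ((5.58)²/1.95 − 10.0) = 1.43 × (15.97 − 10.0) = 1.43 × 5.967 = 8.533 N.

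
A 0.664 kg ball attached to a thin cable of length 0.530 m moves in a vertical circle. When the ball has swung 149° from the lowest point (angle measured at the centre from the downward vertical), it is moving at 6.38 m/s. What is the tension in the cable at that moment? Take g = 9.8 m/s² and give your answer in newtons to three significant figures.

Take the radial direction toward the centre of the circle as positive. The component of the weight along the string toward the centre is −mg cos φ (φ measured from the bottom), so Newton's second law along the string gives T − mg cos φ = m v²/r.
cos 149° = -0.8572, so T = m(v²/r + g cos φ) = 0.664 × ((6.38)²/0.530 + 9.8 × -0.8572) = 0.664 × (76.80 + (-8.400)) = 0.664 × 68.40 = 45.42 N.

45.4 N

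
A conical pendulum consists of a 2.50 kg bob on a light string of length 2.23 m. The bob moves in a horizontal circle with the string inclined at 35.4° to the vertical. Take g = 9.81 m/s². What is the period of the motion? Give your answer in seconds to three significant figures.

r = L sinθ = 1.292 m. From T sinθ = mω²r and T cosθ = mg: tanθ = ω²r/g, so ω² = g tanθ / r = g/(L cosθ).
ω = √(g/(L cosθ)) = √(9.81/(2.23 × 0.8151)) = √5.397 = 2.323 rad/s.
Period = 2π/ω = 2.705 s.

2.70 s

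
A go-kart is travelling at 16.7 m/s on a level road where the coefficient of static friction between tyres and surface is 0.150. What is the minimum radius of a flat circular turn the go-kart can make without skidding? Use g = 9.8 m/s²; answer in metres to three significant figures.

190 m

At the limit, μ_s m g = m v²/r, so r_min = v²/(μ_s g) = (16.7)²/(0.150 × 9.8) = 278.9/1.470 = 189.7 m.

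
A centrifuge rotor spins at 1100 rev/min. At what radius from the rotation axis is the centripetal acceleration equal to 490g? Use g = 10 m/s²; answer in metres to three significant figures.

0.369 m

ω = 1100 rev/min × 2π/60 = 115.2 rad/s.
a_c = ω²r = 490g ⇒ r = 490 × 10.0 / (115.2)² = 4900/13270 = 0.3693 m.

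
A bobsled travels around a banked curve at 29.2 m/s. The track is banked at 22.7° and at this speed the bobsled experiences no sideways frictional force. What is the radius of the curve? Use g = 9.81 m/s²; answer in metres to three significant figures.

208 m

Frictionless banking: tanθ = v²/(rg), so r = v²/(g tanθ).
r = (29.2)²/(9.81 × tan 22.7°) = 852.6/(9.81 × 0.4183) = 852.6/4.104 = 207.8 m.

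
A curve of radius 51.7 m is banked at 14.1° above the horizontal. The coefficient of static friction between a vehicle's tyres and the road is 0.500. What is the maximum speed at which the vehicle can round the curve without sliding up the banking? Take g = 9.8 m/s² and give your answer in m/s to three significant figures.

At the maximum speed, friction acts down the slope at its limiting value f = μN. Radially (horizontal, toward centre): N sinθ + μN cosθ = mv²/r. Vertically: N cosθ − μN sinθ = mg.
Dividing: v² = r g (sinθ + μcosθ)/(cosθ − μsinθ).
sinθ + μcosθ = 0.2436 + 0.500×0.9699 = 0.7286; cosθ − μsinθ = 0.9699 − 0.500×0.2436 = 0.8481.
v² = 51.7 × 9.8 × 0.7286/0.8481 = 435.3 m²/s², so v = 20.86 m/s.

20.9 m/s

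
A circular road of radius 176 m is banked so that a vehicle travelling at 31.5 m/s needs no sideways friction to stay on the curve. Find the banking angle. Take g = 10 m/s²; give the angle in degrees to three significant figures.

With no friction, the horizontal component of the normal force provides the centripetal force: N sinθ = mv²/r, while N cosθ = mg vertically.
Dividing: tanθ = v²/(r g) = (31.5)²/(176 × 10.0) = 992.2/1760 = 0.5638.
θ = arctan(0.5638) = 29.41°.

29.4°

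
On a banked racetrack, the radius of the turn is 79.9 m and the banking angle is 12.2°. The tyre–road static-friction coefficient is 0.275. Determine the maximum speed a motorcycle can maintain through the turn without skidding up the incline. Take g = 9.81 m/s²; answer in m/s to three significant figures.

At the maximum speed, friction acts down the slope at its limiting value f = μN. Radially (horizontal, toward centre): N sinθ + μN cosθ = mv²/r. Vertically: N cosθ − μN sinθ = mg.
Dividing: v² = r g (sinθ + μcosθ)/(cosθ − μsinθ).
sinθ + μcosθ = 0.2113 + 0.275×0.9774 = 0.4801; cosθ − μsinθ = 0.9774 − 0.275×0.2113 = 0.9193.
v² = 79.9 × 9.81 × 0.4801/0.9193 = 409.4 m²/s², so v = 20.23 m/s.

20.2 m/s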